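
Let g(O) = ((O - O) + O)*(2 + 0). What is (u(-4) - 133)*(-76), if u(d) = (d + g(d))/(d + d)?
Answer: 9994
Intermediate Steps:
g(O) = 2*O (g(O) = (0 + O)*2 = O*2 = 2*O)
u(d) = 3/2 (u(d) = (d + 2*d)/(d + d) = (3*d)/((2*d)) = (3*d)*(1/(2*d)) = 3/2)
(u(-4) - 133)*(-76) = (3/2 - 133)*(-76) = -263/2*(-76) = 9994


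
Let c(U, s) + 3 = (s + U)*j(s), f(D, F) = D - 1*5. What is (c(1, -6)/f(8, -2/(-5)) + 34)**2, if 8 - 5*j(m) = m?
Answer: 7225/9 ≈ 802.78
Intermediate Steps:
f(D, F) = -5 + D (f(D, F) = D - 5 = -5 + D)
j(m) = 8/5 - m/5
c(U, s) = -3 + (8/5 - s/5)*(U + s) (c(U, s) = -3 + (s + U)*(8/5 - s/5) = -3 + (U + s)*(8/5 - s/5) = -3 + (8/5 - s/5)*(U + s))
(c(1, -6)/f(8, -2/(-5)) + 34)**2 = ((-3 - 1/5*1*(-8 - 6) - 1/5*(-6)*(-8 - 6))/(-5 + 8) + 34)**2 = ((-3 - 1/5*1*(-14) - 1/5*(-6)*(-14))/3 + 34)**2 = ((-3 + 14/5 - 84/5)*(1/3) + 34)**2 = (-17*1/3 + 34)**2 = (-17/3 + 34)**2 = (85/3)**2 = 7225/9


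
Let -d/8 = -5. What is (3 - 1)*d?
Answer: 80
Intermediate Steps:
d = 40 (d = -8*(-5) = 40)
(3 - 1)*d = (3 - 1)*40 = 2*40 = 80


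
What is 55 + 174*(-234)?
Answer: -40661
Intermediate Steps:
55 + 174*(-234) = 55 - 40716 = -40661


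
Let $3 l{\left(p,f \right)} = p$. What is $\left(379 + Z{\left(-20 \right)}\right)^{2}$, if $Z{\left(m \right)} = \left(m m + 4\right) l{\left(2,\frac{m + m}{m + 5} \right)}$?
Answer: $\frac{3783025}{9} \approx 4.2034 \cdot 10^{5}$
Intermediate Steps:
$l{\left(p,f \right)} = \frac{p}{3}$
$Z{\left(m \right)} = \frac{8}{3} + \frac{2 m^{2}}{3}$ ($Z{\left(m \right)} = \left(m m + 4\right) \frac{1}{3} \cdot 2 = \left(m^{2} + 4\right) \frac{2}{3} = \left(4 + m^{2}\right) \frac{2}{3} = \frac{8}{3} + \frac{2 m^{2}}{3}$)
$\left(379 + Z{\left(-20 \right)}\right)^{2} = \left(379 + \left(\frac{8}{3} + \frac{2 \left(-20\right)^{2}}{3}\right)\right)^{2} = \left(379 + \left(\frac{8}{3} + \frac{2}{3} \cdot 400\right)\right)^{2} = \left(379 + \left(\frac{8}{3} + \frac{800}{3}\right)\right)^{2} = \left(379 + \frac{808}{3}\right)^{2} = \left(\frac{1945}{3}\right)^{2} = \frac{3783025}{9}$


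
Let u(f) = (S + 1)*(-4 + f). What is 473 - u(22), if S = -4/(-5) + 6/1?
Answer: 1663/5 ≈ 332.60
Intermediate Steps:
S = 34/5 (S = -4*(-1/5) + 6*1 = 4/5 + 6 = 34/5 ≈ 6.8000)
u(f) = -156/5 + 39*f/5 (u(f) = (34/5 + 1)*(-4 + f) = 39*(-4 + f)/5 = -156/5 + 39*f/5)
473 - u(22) = 473 - (-156/5 + (39/5)*22) = 473 - (-156/5 + 858/5) = 473 - 1*702/5 = 473 - 702/5 = 1663/5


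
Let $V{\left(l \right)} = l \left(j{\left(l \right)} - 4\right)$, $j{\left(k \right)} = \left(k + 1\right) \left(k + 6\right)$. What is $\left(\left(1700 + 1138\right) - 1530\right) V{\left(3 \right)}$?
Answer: $125568$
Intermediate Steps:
$j{\left(k \right)} = \left(1 + k\right) \left(6 + k\right)$
$V{\left(l \right)} = l \left(2 + l^{2} + 7 l\right)$ ($V{\left(l \right)} = l \left(\left(6 + l^{2} + 7 l\right) - 4\right) = l \left(2 + l^{2} + 7 l\right)$)
$\left(\left(1700 + 1138\right) - 1530\right) V{\left(3 \right)} = \left(\left(1700 + 1138\right) - 1530\right) 3 \left(2 + 3^{2} + 7 \cdot 3\right) = \left(2838 - 1530\right) 3 \left(2 + 9 + 21\right) = 1308 \cdot 3 \cdot 32 = 1308 \cdot 96 = 125568$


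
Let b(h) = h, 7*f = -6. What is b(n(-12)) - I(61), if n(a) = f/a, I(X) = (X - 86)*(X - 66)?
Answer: -1749/14 ≈ -124.93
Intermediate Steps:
f = -6/7 (f = (⅐)*(-6) = -6/7 ≈ -0.85714)
I(X) = (-86 + X)*(-66 + X)
n(a) = -6/(7*a)
b(n(-12)) - I(61) = -6/7/(-12) - (5676 + 61² - 152*61) = -6/7*(-1/12) - (5676 + 3721 - 9272) = 1/14 - 1*125 = 1/14 - 125 = -1749/14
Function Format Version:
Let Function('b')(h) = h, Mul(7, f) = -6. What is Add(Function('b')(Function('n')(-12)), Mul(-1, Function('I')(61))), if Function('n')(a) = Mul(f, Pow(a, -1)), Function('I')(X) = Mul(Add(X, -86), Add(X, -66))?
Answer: Rational(-1749, 14) ≈ -124.93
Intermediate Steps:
f = Rational(-6, 7) (f = Mul(Rational(1, 7), -6) = Rational(-6, 7) ≈ -0.85714)
Function('I')(X) = Mul(Add(-86, X), Add(-66, X))
Function('n')(a) = Mul(Rational(-6, 7), Pow(a, -1))
Add(Function('b')(Function('n')(-12)), Mul(-1, Function('I')(61))) = Add(Mul(Rational(-6, 7), Pow(-12, -1)), Mul(-1, Add(5676, Pow(61, 2), Mul(-152, 61)))) = Add(Mul(Rational(-6, 7), Rational(-1, 12)), Mul(-1, Add(5676, 3721, -9272))) = Add(Rational(1, 14), Mul(-1, 125)) = Add(Rational(1, 14), -125) = Rational(-1749, 14)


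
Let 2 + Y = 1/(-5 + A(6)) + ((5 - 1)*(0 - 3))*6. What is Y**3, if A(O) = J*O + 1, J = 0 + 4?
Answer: -3235225239/8000 ≈ -4.0440e+5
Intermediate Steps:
J = 4
A(O) = 1 + 4*O (A(O) = 4*O + 1 = 1 + 4*O)
Y = -1479/20 (Y = -2 + (1/(-5 + (1 + 4*6)) + ((5 - 1)*(0 - 3))*6) = -2 + (1/(-5 + (1 + 24)) + (4*(-3))*6) = -2 + (1/(-5 + 25) - 12*6) = -2 + (1/20 - 72) = -2 - 1439/20 = -1479/20 ≈ -73.950)
Y**3 = (-1479/20)**3 = -3235225239/8000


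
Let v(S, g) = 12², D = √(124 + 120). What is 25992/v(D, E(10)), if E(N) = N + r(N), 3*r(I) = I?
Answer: 361/2 ≈ 180.50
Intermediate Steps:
D = 2*√61 (D = √244 = 2*√61 ≈ 15.620)
r(I) = I/3
E(N) = 4*N/3 (E(N) = N + N/3 = 4*N/3)
v(S, g) = 144
25992/v(D, E(10)) = 25992/144 = 25992*(1/144) = 361/2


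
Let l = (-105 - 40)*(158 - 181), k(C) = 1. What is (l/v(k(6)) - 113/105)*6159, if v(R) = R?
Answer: 718677286/35 ≈ 2.0534e+7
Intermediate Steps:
l = 3335 (l = -145*(-23) = 3335)
(l/v(k(6)) - 113/105)*6159 = (3335/1 - 113/105)*6159 = (3335*1 - 113*1/105)*6159 = (3335 - 113/105)*6159 = (350062/105)*6159 = 718677286/35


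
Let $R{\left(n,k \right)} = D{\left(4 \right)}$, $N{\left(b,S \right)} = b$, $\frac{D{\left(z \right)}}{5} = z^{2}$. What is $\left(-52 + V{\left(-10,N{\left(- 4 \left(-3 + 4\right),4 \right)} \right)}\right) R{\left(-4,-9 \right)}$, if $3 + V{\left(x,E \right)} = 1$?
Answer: $-4320$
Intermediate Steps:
$D{\left(z \right)} = 5 z^{2}$
$R{\left(n,k \right)} = 80$ ($R{\left(n,k \right)} = 5 \cdot 4^{2} = 5 \cdot 16 = 80$)
$V{\left(x,E \right)} = -2$ ($V{\left(x,E \right)} = -3 + 1 = -2$)
$\left(-52 + V{\left(-10,N{\left(- 4 \left(-3 + 4\right),4 \right)} \right)}\right) R{\left(-4,-9 \right)} = \left(-52 - 2\right) 80 = \left(-54\right) 80 = -4320$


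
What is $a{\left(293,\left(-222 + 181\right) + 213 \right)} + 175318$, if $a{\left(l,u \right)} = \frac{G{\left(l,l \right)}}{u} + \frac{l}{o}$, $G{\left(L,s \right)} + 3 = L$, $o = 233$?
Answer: $\frac{3513081067}{20038} \approx 1.7532 \cdot 10^{5}$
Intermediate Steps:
$G{\left(L,s \right)} = -3 + L$
$a{\left(l,u \right)} = \frac{l}{233} + \frac{-3 + l}{u}$ ($a{\left(l,u \right)} = \frac{-3 + l}{u} + \frac{l}{233} = \frac{l}{233} + \frac{-3 + l}{u}$)
$a{\left(293,\left(-222 + 181\right) + 213 \right)} + 175318 = \frac{-3 + 293 + \frac{1}{233} \cdot 293 \left(\left(-222 + 181\right) + 213\right)}{\left(-222 + 181\right) + 213} + 175318 = \frac{-3 + 293 + \frac{1}{233} \cdot 293 \left(-41 + 213\right)}{-41 + 213} + 175318 = \frac{-3 + 293 + \frac{1}{233} \cdot 293 \cdot 172}{172} + 175318 = \frac{-3 + 293 + \frac{50396}{233}}{172} + 175318 = \frac{1}{172} \cdot \frac{117966}{233} + 175318 = \frac{58983}{20038} + 175318 = \frac{3513081067}{20038}$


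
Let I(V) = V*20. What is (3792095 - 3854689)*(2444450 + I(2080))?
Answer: -155611813700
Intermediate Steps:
I(V) = 20*V
(3792095 - 3854689)*(2444450 + I(2080)) = (3792095 - 3854689)*(2444450 + 20*2080) = -62594*(2444450 + 41600) = -62594*2486050 = -155611813700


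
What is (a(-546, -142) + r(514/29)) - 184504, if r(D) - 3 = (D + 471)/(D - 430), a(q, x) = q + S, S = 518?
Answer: -2206242897/11956 ≈ -1.8453e+5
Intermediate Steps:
a(q, x) = 518 + q (a(q, x) = q + 518 = 518 + q)
r(D) = 3 + (471 + D)/(-430 + D) (r(D) = 3 + (D + 471)/(D - 430) = 3 + (471 + D)/(-430 + D))
(a(-546, -142) + r(514/29)) - 184504 = ((518 - 546) + (-819 + 4*(514/29))/(-430 + 514/29)) - 184504 = (-28 + (-819 + 4*(514*(1/29)))/(-430 + 514*(1/29))) - 184504 = (-28 + (-819 + 4*(514/29))/(-430 + 514/29)) - 184504 = (-28 + (-819 + 2056/29)/(-11956/29)) - 184504 = (-28 - 29/11956*(-21695/29)) - 184504 = (-28 + 21695/11956) - 184504 = -313073/11956 - 184504 = -2206242897/11956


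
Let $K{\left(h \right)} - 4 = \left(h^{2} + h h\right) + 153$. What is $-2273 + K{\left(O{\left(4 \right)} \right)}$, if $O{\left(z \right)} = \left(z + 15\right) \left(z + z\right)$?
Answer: $44092$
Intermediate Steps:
$O{\left(z \right)} = 2 z \left(15 + z\right)$ ($O{\left(z \right)} = \left(15 + z\right) 2 z = 2 z \left(15 + z\right)$)
$K{\left(h \right)} = 157 + 2 h^{2}$ ($K{\left(h \right)} = 4 + \left(\left(h^{2} + h h\right) + 153\right) = 4 + \left(\left(h^{2} + h^{2}\right) + 153\right) = 4 + \left(2 h^{2} + 153\right) = 4 + \left(153 + 2 h^{2}\right) = 157 + 2 h^{2}$)
$-2273 + K{\left(O{\left(4 \right)} \right)} = -2273 + \left(157 + 2 \left(2 \cdot 4 \left(15 + 4\right)\right)^{2}\right) = -2273 + \left(157 + 2 \left(2 \cdot 4 \cdot 19\right)^{2}\right) = -2273 + \left(157 + 2 \cdot 152^{2}\right) = -2273 + \left(157 + 2 \cdot 23104\right) = -2273 + \left(157 + 46208\right) = -2273 + 46365 = 44092$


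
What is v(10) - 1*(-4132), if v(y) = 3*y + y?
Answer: 4172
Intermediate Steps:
v(y) = 4*y
v(10) - 1*(-4132) = 4*10 - 1*(-4132) = 40 + 4132 = 4172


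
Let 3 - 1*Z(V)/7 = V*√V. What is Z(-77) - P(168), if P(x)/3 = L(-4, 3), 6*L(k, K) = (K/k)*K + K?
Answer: 165/8 + 539*I*√77 ≈ 20.625 + 4729.7*I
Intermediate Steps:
L(k, K) = K/6 + K²/(6*k) (L(k, K) = ((K/k)*K + K)/6 = (K²/k + K)/6 = (K + K²/k)/6 = K/6 + K²/(6*k))
P(x) = 3/8 (P(x) = 3*((⅙)*3*(3 - 4)/(-4)) = 3*((⅙)*3*(-¼)*(-1)) = 3*(⅛) = 3/8)
Z(V) = 21 - 7*V^(3/2) (Z(V) = 21 - 7*V*√V = 21 - 7*V^(3/2))
Z(-77) - P(168) = (21 - (-539)*I*√77) - 1*3/8 = (21 - (-539)*I*√77) - 3/8 = (21 + 539*I*√77) - 3/8 = 165/8 + 539*I*√77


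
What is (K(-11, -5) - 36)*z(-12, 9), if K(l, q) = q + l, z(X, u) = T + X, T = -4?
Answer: 832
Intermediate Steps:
z(X, u) = -4 + X
K(l, q) = l + q
(K(-11, -5) - 36)*z(-12, 9) = ((-11 - 5) - 36)*(-4 - 12) = (-16 - 36)*(-16) = -52*(-16) = 832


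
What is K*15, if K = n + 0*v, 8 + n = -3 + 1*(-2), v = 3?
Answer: -195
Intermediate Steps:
n = -13 (n = -8 + (-3 + 1*(-2)) = -8 + (-3 - 2) = -8 - 5 = -13)
K = -13 (K = -13 + 0*3 = -13 + 0 = -13)
K*15 = -13*15 = -195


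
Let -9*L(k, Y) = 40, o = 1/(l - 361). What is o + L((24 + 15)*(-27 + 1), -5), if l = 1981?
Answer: -7199/1620 ≈ -4.4438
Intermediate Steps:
o = 1/1620 (o = 1/(1981 - 361) = 1/1620 ≈ 0.00061728)
L(k, Y) = -40/9 (L(k, Y) = -1/9*40 = -40/9)
o + L((24 + 15)*(-27 + 1), -5) = 1/1620 - 40/9 = -7199/1620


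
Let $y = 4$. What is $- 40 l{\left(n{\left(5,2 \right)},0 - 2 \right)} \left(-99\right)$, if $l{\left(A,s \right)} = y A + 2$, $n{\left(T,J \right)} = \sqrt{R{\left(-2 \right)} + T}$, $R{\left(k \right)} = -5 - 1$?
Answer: $7920 + 15840 i \approx 7920.0 + 15840.0 i$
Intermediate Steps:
$R{\left(k \right)} = -6$ ($R{\left(k \right)} = -5 - 1 = -6$)
$n{\left(T,J \right)} = \sqrt{-6 + T}$
$l{\left(A,s \right)} = 2 + 4 A$ ($l{\left(A,s \right)} = 4 A + 2 = 2 + 4 A$)
$- 40 l{\left(n{\left(5,2 \right)},0 - 2 \right)} \left(-99\right) = - 40 \left(2 + 4 \sqrt{-6 + 5}\right) \left(-99\right) = - 40 \left(2 + 4 \sqrt{-1}\right) \left(-99\right) = - 40 \left(2 + 4 i\right) \left(-99\right) = \left(-80 - 160 i\right) \left(-99\right) = 7920 + 15840 i$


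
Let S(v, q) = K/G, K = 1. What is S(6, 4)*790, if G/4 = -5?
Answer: -79/2 ≈ -39.500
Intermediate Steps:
G = -20 (G = 4*(-5) = -20)
S(v, q) = -1/20 (S(v, q) = 1/(-20) = 1*(-1/20) = -1/20)
S(6, 4)*790 = -1/20*790 = -79/2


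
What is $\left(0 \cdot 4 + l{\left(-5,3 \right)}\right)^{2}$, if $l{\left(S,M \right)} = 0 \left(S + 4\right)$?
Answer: $0$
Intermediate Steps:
$l{\left(S,M \right)} = 0$ ($l{\left(S,M \right)} = 0 \left(4 + S\right) = 0$)
$\left(0 \cdot 4 + l{\left(-5,3 \right)}\right)^{2} = \left(0 \cdot 4 + 0\right)^{2} = \left(0 + 0\right)^{2} = 0^{2} = 0$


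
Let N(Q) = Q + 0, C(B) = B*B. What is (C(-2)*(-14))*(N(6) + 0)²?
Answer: -2016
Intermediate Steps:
C(B) = B²
N(Q) = Q
(C(-2)*(-14))*(N(6) + 0)² = ((-2)²*(-14))*(6 + 0)² = (4*(-14))*6² = -56*36 = -2016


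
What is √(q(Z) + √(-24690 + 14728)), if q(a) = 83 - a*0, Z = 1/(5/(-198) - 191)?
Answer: √(83 + I*√9962) ≈ 10.315 + 4.8379*I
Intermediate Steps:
Z = -198/37823 (Z = 1/(5*(-1/198) - 191) = 1/(-5/198 - 191) = 1/(-37823/198) = -198/37823 ≈ -0.0052349)
q(a) = 83 (q(a) = 83 - 1*0 = 83 + 0 = 83)
√(q(Z) + √(-24690 + 14728)) = √(83 + √(-24690 + 14728)) = √(83 + √(-9962)) = √(83 + I*√9962)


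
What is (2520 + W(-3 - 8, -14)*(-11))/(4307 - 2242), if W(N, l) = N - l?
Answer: 2487/2065 ≈ 1.2044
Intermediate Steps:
(2520 + W(-3 - 8, -14)*(-11))/(4307 - 2242) = (2520 + ((-3 - 8) - 1*(-14))*(-11))/(4307 - 2242) = (2520 + (-11 + 14)*(-11))/2065 = (2520 + 3*(-11))*(1/2065) = (2520 - 33)*(1/2065) = 2487*(1/2065) = 2487/2065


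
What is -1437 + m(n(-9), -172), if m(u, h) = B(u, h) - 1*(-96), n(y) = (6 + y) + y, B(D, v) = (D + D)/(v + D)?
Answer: -30840/23 ≈ -1340.9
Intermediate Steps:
B(D, v) = 2*D/(D + v) (B(D, v) = (2*D)/(D + v) = 2*D/(D + v))
n(y) = 6 + 2*y
m(u, h) = 96 + 2*u/(h + u) (m(u, h) = 2*u/(u + h) - 1*(-96) = 2*u/(h + u) + 96 = 96 + 2*u/(h + u))
-1437 + m(n(-9), -172) = -1437 + 2*(48*(-172) + 49*(6 + 2*(-9)))/(-172 + (6 + 2*(-9))) = -1437 + 2*(-8256 + 49*(6 - 18))/(-172 + (6 - 18)) = -1437 + 2*(-8256 + 49*(-12))/(-172 - 12) = -1437 + 2*(-8256 - 588)/(-184) = -1437 + 2*(-1/184)*(-8844) = -1437 + 2211/23 = -30840/23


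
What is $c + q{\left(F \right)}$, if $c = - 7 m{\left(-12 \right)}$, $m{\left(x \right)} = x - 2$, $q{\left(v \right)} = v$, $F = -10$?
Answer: $88$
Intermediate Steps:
$m{\left(x \right)} = -2 + x$ ($m{\left(x \right)} = x - 2 = -2 + x$)
$c = 98$ ($c = - 7 \left(-2 - 12\right) = \left(-7\right) \left(-14\right) = 98$)
$c + q{\left(F \right)} = 98 - 10 = 88$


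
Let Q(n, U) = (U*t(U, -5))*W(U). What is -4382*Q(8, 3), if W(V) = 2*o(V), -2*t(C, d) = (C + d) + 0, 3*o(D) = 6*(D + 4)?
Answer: -368088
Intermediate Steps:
o(D) = 8 + 2*D (o(D) = (6*(D + 4))/3 = (6*(4 + D))/3 = (24 + 6*D)/3 = 8 + 2*D)
t(C, d) = -C/2 - d/2 (t(C, d) = -((C + d) + 0)/2 = -(C + d)/2 = -C/2 - d/2)
W(V) = 16 + 4*V (W(V) = 2*(8 + 2*V) = 16 + 4*V)
Q(n, U) = U*(16 + 4*U)*(5/2 - U/2) (Q(n, U) = (U*(-U/2 - 1/2*(-5)))*(16 + 4*U) = (U*(-U/2 + 5/2))*(16 + 4*U) = (U*(5/2 - U/2))*(16 + 4*U) = U*(16 + 4*U)*(5/2 - U/2))
-4382*Q(8, 3) = -8764*3*(20 + 3 - 1*3**2) = -8764*3*(20 + 3 - 1*9) = -8764*3*(20 + 3 - 9) = -8764*3*14 = -4382*84 = -368088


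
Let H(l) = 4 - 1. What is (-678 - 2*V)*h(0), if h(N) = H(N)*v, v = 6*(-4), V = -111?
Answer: 32832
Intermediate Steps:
H(l) = 3
v = -24
h(N) = -72 (h(N) = 3*(-24) = -72)
(-678 - 2*V)*h(0) = (-678 - 2*(-111))*(-72) = (-678 - 1*(-222))*(-72) = (-678 + 222)*(-72) = -456*(-72) = 32832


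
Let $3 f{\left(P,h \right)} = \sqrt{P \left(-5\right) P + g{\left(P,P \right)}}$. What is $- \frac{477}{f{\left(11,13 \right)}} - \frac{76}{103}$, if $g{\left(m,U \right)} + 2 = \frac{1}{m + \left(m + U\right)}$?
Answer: $- \frac{76}{103} + \frac{1431 i \sqrt{660990}}{20030} \approx -0.73786 + 58.084 i$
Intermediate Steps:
$g{\left(m,U \right)} = -2 + \frac{1}{U + 2 m}$ ($g{\left(m,U \right)} = -2 + \frac{1}{m + \left(m + U\right)} = -2 + \frac{1}{m + \left(U + m\right)} = -2 + \frac{1}{U + 2 m}$)
$f{\left(P,h \right)} = \frac{\sqrt{- 5 P^{2} + \frac{1 - 6 P}{3 P}}}{3}$ ($f{\left(P,h \right)} = \frac{\sqrt{P \left(-5\right) P + \frac{1 - 4 P - 2 P}{P + 2 P}}}{3} = \frac{\sqrt{- 5 P P + \frac{1 - 6 P}{3 P}}}{3} = \frac{\sqrt{- 5 P^{2} + \frac{1}{3 P} \left(1 - 6 P\right)}}{3} = \frac{\sqrt{- 5 P^{2} + \frac{1 - 6 P}{3 P}}}{3}$)
$- \frac{477}{f{\left(11,13 \right)}} - \frac{76}{103} = - \frac{477}{\frac{1}{9} \sqrt{-18 - 45 \cdot 11^{2} + \frac{3}{11}}} - \frac{76}{103} = - \frac{477}{\frac{1}{9} \sqrt{-18 - 5445 + 3 \cdot \frac{1}{11}}} - \frac{76}{103} = - \frac{477}{\frac{1}{9} \sqrt{-18 - 5445 + \frac{3}{11}}} - \frac{76}{103} = - \frac{477}{\frac{1}{9} \sqrt{- \frac{60090}{11}}} - \frac{76}{103} = - \frac{477}{\frac{1}{9} \frac{i \sqrt{660990}}{11}} - \frac{76}{103} = - \frac{477}{\frac{1}{99} i \sqrt{660990}} - \frac{76}{103} = - 477 \left(- \frac{3 i \sqrt{660990}}{20030}\right) - \frac{76}{103} = \frac{1431 i \sqrt{660990}}{20030} - \frac{76}{103} = - \frac{76}{103} + \frac{1431 i \sqrt{660990}}{20030}$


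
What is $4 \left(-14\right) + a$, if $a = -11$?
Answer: $-67$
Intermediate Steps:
$4 \left(-14\right) + a = 4 \left(-14\right) - 11 = -56 - 11 = -67$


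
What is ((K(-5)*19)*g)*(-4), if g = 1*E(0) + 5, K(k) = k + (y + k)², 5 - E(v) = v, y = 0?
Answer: -15200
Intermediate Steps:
E(v) = 5 - v
K(k) = k + k² (K(k) = k + (0 + k)² = k + k²)
g = 10 (g = 1*(5 - 1*0) + 5 = 1*(5 + 0) + 5 = 1*5 + 5 = 5 + 5 = 10)
((K(-5)*19)*g)*(-4) = ((-5*(1 - 5)*19)*10)*(-4) = ((-5*(-4)*19)*10)*(-4) = ((20*19)*10)*(-4) = (380*10)*(-4) = 3800*(-4) = -15200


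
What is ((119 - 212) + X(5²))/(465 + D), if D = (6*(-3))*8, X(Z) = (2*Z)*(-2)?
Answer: -193/321 ≈ -0.60125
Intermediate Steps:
X(Z) = -4*Z
D = -144 (D = -18*8 = -144)
((119 - 212) + X(5²))/(465 + D) = ((119 - 212) - 4*5²)/(465 - 144) = (-93 - 4*25)/321 = (-93 - 100)*(1/321) = -193*1/321 = -193/321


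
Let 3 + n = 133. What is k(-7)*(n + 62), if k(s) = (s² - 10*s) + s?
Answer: 21504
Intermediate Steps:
n = 130 (n = -3 + 133 = 130)
k(s) = s² - 9*s
k(-7)*(n + 62) = (-7*(-9 - 7))*(130 + 62) = -7*(-16)*192 = 112*192 = 21504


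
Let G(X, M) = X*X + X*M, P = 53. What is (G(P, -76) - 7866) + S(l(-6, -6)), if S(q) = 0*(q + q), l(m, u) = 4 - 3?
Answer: -9085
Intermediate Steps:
G(X, M) = X**2 + M*X
l(m, u) = 1
S(q) = 0 (S(q) = 0*(2*q) = 0)
(G(P, -76) - 7866) + S(l(-6, -6)) = (53*(-76 + 53) - 7866) + 0 = (53*(-23) - 7866) + 0 = (-1219 - 7866) + 0 = -9085 + 0 = -9085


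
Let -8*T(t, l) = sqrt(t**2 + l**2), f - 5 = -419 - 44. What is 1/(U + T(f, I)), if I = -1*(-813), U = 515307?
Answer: 32979648/16994642601203 + 8*sqrt(870733)/16994642601203 ≈ 1.9410e-6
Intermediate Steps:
I = 813
f = -458 (f = 5 + (-419 - 44) = 5 - 463 = -458)
T(t, l) = -sqrt(l**2 + t**2)/8 (T(t, l) = -sqrt(t**2 + l**2)/8 = -sqrt(l**2 + t**2)/8)
1/(U + T(f, I)) = 1/(515307 - sqrt(813**2 + (-458)**2)/8) = 1/(515307 - sqrt(660969 + 209764)/8) = 1/(515307 - sqrt(870733)/8)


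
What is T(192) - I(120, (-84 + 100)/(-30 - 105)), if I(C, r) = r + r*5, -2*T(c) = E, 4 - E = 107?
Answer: 4699/90 ≈ 52.211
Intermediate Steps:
E = -103 (E = 4 - 1*107 = 4 - 107 = -103)
T(c) = 103/2 (T(c) = -½*(-103) = 103/2)
I(C, r) = 6*r (I(C, r) = r + 5*r = 6*r)
T(192) - I(120, (-84 + 100)/(-30 - 105)) = 103/2 - 6*(-84 + 100)/(-30 - 105) = 103/2 - 6*16/(-135) = 103/2 - 6*16*(-1/135) = 103/2 - 6*(-16)/135 = 103/2 - 1*(-32/45) = 103/2 + 32/45 = 4699/90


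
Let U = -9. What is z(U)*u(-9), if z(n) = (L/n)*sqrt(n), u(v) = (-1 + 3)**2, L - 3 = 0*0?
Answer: -4*I ≈ -4.0*I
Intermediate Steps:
L = 3 (L = 3 + 0*0 = 3 + 0 = 3)
u(v) = 4 (u(v) = 2**2 = 4)
z(n) = 3/sqrt(n) (z(n) = (3/n)*sqrt(n) = 3/sqrt(n))
z(U)*u(-9) = (3/sqrt(-9))*4 = (3*(-I/3))*4 = -I*4 = -4*I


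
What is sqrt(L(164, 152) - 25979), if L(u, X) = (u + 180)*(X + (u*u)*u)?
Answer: 3*sqrt(168599005) ≈ 38954.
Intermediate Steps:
L(u, X) = (180 + u)*(X + u**3) (L(u, X) = (180 + u)*(X + u**2*u) = (180 + u)*(X + u**3))
sqrt(L(164, 152) - 25979) = sqrt((164**4 + 180*152 + 180*164**3 + 152*164) - 25979) = sqrt((723394816 + 27360 + 180*4410944 + 24928) - 25979) = sqrt((723394816 + 27360 + 793969920 + 24928) - 25979) = sqrt(1517417024 - 25979) = sqrt(1517391045) = 3*sqrt(168599005)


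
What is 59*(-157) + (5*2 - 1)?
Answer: -9254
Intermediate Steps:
59*(-157) + (5*2 - 1) = -9263 + (10 - 1) = -9263 + 9 = -9254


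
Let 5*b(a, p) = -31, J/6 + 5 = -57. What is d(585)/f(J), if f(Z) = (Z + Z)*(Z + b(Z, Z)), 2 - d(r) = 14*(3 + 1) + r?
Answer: -1065/468968 ≈ -0.0022709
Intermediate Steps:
J = -372 (J = -30 + 6*(-57) = -30 - 342 = -372)
d(r) = -54 - r (d(r) = 2 - (14*(3 + 1) + r) = 2 - (14*4 + r) = 2 - (56 + r) = 2 + (-56 - r) = -54 - r)
b(a, p) = -31/5 (b(a, p) = (⅕)*(-31) = -31/5)
f(Z) = 2*Z*(-31/5 + Z) (f(Z) = (Z + Z)*(Z - 31/5) = (2*Z)*(-31/5 + Z) = 2*Z*(-31/5 + Z))
d(585)/f(J) = (-54 - 1*585)/(((⅖)*(-372)*(-31 + 5*(-372)))) = (-54 - 585)/(((⅖)*(-372)*(-31 - 1860))) = -639/((⅖)*(-372)*(-1891)) = -639/1406904/5 = -639*5/1406904 = -1065/468968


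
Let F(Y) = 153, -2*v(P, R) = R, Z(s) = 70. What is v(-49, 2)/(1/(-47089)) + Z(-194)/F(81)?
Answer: 7204687/153 ≈ 47089.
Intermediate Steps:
v(P, R) = -R/2
v(-49, 2)/(1/(-47089)) + Z(-194)/F(81) = (-1/2*2)/(1/(-47089)) + 70/153 = -1/(-1/47089) + 70*(1/153) = -1*(-47089) + 70/153 = 47089 + 70/153 = 7204687/153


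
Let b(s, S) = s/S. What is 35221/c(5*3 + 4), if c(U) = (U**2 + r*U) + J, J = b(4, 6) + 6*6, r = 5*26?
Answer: 105663/8603 ≈ 12.282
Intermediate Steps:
r = 130
J = 110/3 (J = 4/6 + 6*6 = 4*(1/6) + 36 = 2/3 + 36 = 110/3 ≈ 36.667)
c(U) = 110/3 + U**2 + 130*U (c(U) = (U**2 + 130*U) + 110/3 = 110/3 + U**2 + 130*U)
35221/c(5*3 + 4) = 35221/(110/3 + (5*3 + 4)**2 + 130*(5*3 + 4)) = 35221/(110/3 + (15 + 4)**2 + 130*(15 + 4)) = 35221/(110/3 + 19**2 + 130*19) = 35221/(110/3 + 361 + 2470) = 35221/(8603/3) = 35221*(3/8603) = 105663/8603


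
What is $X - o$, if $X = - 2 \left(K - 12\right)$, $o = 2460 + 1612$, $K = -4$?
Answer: $-4040$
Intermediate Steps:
$o = 4072$
$X = 32$ ($X = - 2 \left(-4 - 12\right) = \left(-2\right) \left(-16\right) = 32$)
$X - o = 32 - 4072 = -4040$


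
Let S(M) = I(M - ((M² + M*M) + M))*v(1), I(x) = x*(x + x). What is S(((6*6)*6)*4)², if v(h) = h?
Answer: 19874211800847711033360384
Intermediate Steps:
I(x) = 2*x² (I(x) = x*(2*x) = 2*x²)
S(M) = 8*M⁴ (S(M) = (2*(M - ((M² + M*M) + M))²)*1 = (2*(M - ((M² + M²) + M))²)*1 = (2*(M - (2*M² + M))²)*1 = (2*(M - (M + 2*M²))²)*1 = (2*(M + (-M - 2*M²))²)*1 = (2*(-2*M²)²)*1 = (2*(4*M⁴))*1 = (8*M⁴)*1 = 8*M⁴)
S(((6*6)*6)*4)² = (8*(((6*6)*6)*4)⁴)² = (8*((36*6)*4)⁴)² = (8*(216*4)⁴)² = (8*864⁴)² = (8*557256278016)² = 4458050224128² = 19874211800847711033360384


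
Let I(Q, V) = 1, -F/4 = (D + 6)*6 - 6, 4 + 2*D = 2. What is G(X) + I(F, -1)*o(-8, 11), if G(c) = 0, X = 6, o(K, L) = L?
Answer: 11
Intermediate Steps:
D = -1 (D = -2 + (½)*2 = -2 + 1 = -1)
F = -96 (F = -4*((-1 + 6)*6 - 6) = -4*(5*6 - 6) = -4*(30 - 6) = -4*24 = -96)
G(X) + I(F, -1)*o(-8, 11) = 0 + 1*11 = 0 + 11 = 11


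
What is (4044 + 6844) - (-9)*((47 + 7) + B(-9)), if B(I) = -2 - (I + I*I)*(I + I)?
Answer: 23020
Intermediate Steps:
B(I) = -2 - 2*I*(I + I²) (B(I) = -2 - (I + I²)*2*I = -2 - 2*I*(I + I²))
(4044 + 6844) - (-9)*((47 + 7) + B(-9)) = (4044 + 6844) - (-9)*((47 + 7) + (-2 - 2*(-9)² - 2*(-9)³)) = 10888 - (-9)*(54 + (-2 - 2*81 - 2*(-729))) = 10888 - (-9)*(54 + (-2 - 162 + 1458)) = 10888 - (-9)*(54 + 1294) = 10888 - (-9)*1348 = 10888 - 1*(-12132) = 10888 + 12132 = 23020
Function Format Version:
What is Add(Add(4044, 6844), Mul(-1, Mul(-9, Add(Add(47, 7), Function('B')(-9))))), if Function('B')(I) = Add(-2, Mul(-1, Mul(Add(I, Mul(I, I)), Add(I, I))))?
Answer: 23020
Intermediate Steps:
Function('B')(I) = Add(-2, Mul(-2, I, Add(I, Pow(I, 2)))) (Function('B')(I) = Add(-2, Mul(-1, Mul(Add(I, Pow(I, 2)), Mul(2, I)))) = Add(-2, Mul(-1, Mul(2, I, Add(I, Pow(I, 2))))) = Add(-2, Mul(-2, I, Add(I, Pow(I, 2)))))
Add(Add(4044, 6844), Mul(-1, Mul(-9, Add(Add(47, 7), Function('B')(-9))))) = Add(Add(4044, 6844), Mul(-1, Mul(-9, Add(Add(47, 7), Add(-2, Mul(-2, Pow(-9, 2)), Mul(-2, Pow(-9, 3))))))) = Add(10888, Mul(-1, Mul(-9, Add(54, Add(-2, Mul(-2, 81), Mul(-2, -729)))))) = Add(10888, Mul(-1, Mul(-9, Add(54, Add(-2, -162, 1458))))) = Add(10888, Mul(-1, Mul(-9, Add(54, 1294)))) = Add(10888, Mul(-1, Mul(-9, 1348))) = Add(10888, Mul(-1, -12132)) = Add(10888, 12132) = 23020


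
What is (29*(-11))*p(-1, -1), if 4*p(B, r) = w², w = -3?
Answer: -2871/4 ≈ -717.75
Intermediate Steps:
p(B, r) = 9/4 (p(B, r) = (¼)*(-3)² = (¼)*9 = 9/4)
(29*(-11))*p(-1, -1) = (29*(-11))*(9/4) = -319*9/4 = -2871/4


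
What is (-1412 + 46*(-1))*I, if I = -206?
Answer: 300348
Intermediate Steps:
(-1412 + 46*(-1))*I = (-1412 + 46*(-1))*(-206) = (-1412 - 46)*(-206) = -1458*(-206) = 300348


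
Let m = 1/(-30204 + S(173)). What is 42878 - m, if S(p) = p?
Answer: 1287669219/30031 ≈ 42878.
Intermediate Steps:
m = -1/30031 (m = 1/(-30204 + 173) = 1/(-30031) = -1/30031 ≈ -3.3299e-5)
42878 - m = 42878 - 1*(-1/30031) = 42878 + 1/30031 = 1287669219/30031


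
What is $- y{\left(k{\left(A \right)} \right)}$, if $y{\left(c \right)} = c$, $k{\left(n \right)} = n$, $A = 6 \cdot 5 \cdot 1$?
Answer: $-30$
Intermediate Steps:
$A = 30$ ($A = 30 \cdot 1 = 30$)
$- y{\left(k{\left(A \right)} \right)} = \left(-1\right) 30 = -30$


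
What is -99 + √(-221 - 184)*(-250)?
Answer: -99 - 2250*I*√5 ≈ -99.0 - 5031.2*I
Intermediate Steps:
-99 + √(-221 - 184)*(-250) = -99 + √(-405)*(-250) = -99 + (9*I*√5)*(-250) = -99 - 2250*I*√5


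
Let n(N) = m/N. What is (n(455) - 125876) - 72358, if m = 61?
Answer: -90196409/455 ≈ -1.9823e+5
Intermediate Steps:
n(N) = 61/N
(n(455) - 125876) - 72358 = (61/455 - 125876) - 72358 = -57273519/455 - 72358 = -90196409/455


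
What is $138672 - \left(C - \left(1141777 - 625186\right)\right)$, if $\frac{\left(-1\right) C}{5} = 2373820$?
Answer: $12524363$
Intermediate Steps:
$C = -11869100$ ($C = \left(-5\right) 2373820 = -11869100$)
$138672 - \left(C - \left(1141777 - 625186\right)\right) = 138672 - \left(-11869100 - \left(1141777 - 625186\right)\right) = 138672 - \left(-11869100 - 516591\right) = 138672 - -12385691 = 138672 + 12385691 = 12524363$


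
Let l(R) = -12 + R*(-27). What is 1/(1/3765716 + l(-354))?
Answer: 3765716/35947524937 ≈ 0.00010476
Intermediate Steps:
l(R) = -12 - 27*R
1/(1/3765716 + l(-354)) = 1/(1/3765716 + (-12 - 27*(-354))) = 1/(1/3765716 + (-12 + 9558)) = 1/(1/3765716 + 9546) = 1/(35947524937/3765716) = 3765716/35947524937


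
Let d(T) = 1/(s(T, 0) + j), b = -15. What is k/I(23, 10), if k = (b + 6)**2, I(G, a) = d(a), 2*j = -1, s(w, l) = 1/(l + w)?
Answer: -162/5 ≈ -32.400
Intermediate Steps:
j = -1/2 (j = (1/2)*(-1) = -1/2 ≈ -0.50000)
d(T) = 1/(-1/2 + 1/T) (d(T) = 1/(1/(0 + T) - 1/2) = 1/(1/T - 1/2) = 1/(-1/2 + 1/T))
I(G, a) = -2*a/(-2 + a)
k = 81 (k = (-15 + 6)**2 = (-9)**2 = 81)
k/I(23, 10) = 81/((-2*10/(-2 + 10))) = 81/((-2*10/8)) = 81/((-2*10*1/8)) = 81/(-5/2) = 81*(-2/5) = -162/5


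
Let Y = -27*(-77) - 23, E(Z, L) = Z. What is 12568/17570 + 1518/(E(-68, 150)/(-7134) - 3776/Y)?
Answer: -6107250207173/7356936755 ≈ -830.13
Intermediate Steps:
Y = 2056 (Y = 2079 - 23 = 2056)
12568/17570 + 1518/(E(-68, 150)/(-7134) - 3776/Y) = 12568/17570 + 1518/(-68/(-7134) - 3776/2056) = 12568*(1/17570) + 1518/(-68*(-1/7134) - 3776*1/2056) = 6284/8785 + 1518/(34/3567 - 472/257) = 6284/8785 + 1518/(-1674886/916719) = 6284/8785 + 1518*(-916719/1674886) = 6284/8785 - 695789721/837443 = -6107250207173/7356936755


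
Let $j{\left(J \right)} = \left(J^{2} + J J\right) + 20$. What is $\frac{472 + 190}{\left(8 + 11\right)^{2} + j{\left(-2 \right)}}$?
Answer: $\frac{662}{389} \approx 1.7018$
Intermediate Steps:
$j{\left(J \right)} = 20 + 2 J^{2}$ ($j{\left(J \right)} = \left(J^{2} + J^{2}\right) + 20 = 2 J^{2} + 20 = 20 + 2 J^{2}$)
$\frac{472 + 190}{\left(8 + 11\right)^{2} + j{\left(-2 \right)}} = \frac{472 + 190}{\left(8 + 11\right)^{2} + \left(20 + 2 \left(-2\right)^{2}\right)} = \frac{662}{19^{2} + \left(20 + 2 \cdot 4\right)} = \frac{662}{361 + \left(20 + 8\right)} = \frac{662}{361 + 28} = \frac{662}{389}$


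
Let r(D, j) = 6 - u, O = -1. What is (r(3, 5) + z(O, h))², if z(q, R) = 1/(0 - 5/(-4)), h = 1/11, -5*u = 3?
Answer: 1369/25 ≈ 54.760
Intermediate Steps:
u = -⅗ (u = -⅕*3 = -⅗ ≈ -0.60000)
h = 1/11 ≈ 0.090909
r(D, j) = 33/5 (r(D, j) = 6 - 1*(-⅗) = 6 + ⅗ = 33/5)
z(q, R) = ⅘ (z(q, R) = 1/(0 - 5*(-¼)) = 1/(0 + 5/4) = 1/(5/4) = ⅘)
(r(3, 5) + z(O, h))² = (33/5 + ⅘)² = (37/5)² = 1369/25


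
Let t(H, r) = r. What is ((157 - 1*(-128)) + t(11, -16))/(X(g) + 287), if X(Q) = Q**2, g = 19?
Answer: 269/648 ≈ 0.41512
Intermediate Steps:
((157 - 1*(-128)) + t(11, -16))/(X(g) + 287) = ((157 - 1*(-128)) - 16)/(19**2 + 287) = ((157 + 128) - 16)/(361 + 287) = (285 - 16)/648 = 269*(1/648) = 269/648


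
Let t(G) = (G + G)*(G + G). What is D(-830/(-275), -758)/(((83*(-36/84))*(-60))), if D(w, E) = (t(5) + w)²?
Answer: 56181223/11298375 ≈ 4.9725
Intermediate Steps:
t(G) = 4*G² (t(G) = (2*G)*(2*G) = 4*G²)
D(w, E) = (100 + w)² (D(w, E) = (4*5² + w)² = (4*25 + w)² = (100 + w)²)
D(-830/(-275), -758)/(((83*(-36/84))*(-60))) = (100 - 830/(-275))²/(((83*(-36/84))*(-60))) = (100 - 830*(-1/275))²/(((83*(-36*1/84))*(-60))) = (100 + 166/55)²/(((83*(-3/7))*(-60))) = (5666/55)²/((-249/7*(-60))) = 32103556/(3025*(14940/7)) = (32103556/3025)*(7/14940) = 56181223/11298375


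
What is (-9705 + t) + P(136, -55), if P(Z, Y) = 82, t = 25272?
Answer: 15649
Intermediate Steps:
(-9705 + t) + P(136, -55) = (-9705 + 25272) + 82 = 15567 + 82 = 15649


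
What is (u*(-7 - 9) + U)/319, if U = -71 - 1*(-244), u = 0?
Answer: 173/319 ≈ 0.54232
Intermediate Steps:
U = 173 (U = -71 + 244 = 173)
(u*(-7 - 9) + U)/319 = (0*(-7 - 9) + 173)/319 = (0*(-16) + 173)*(1/319) = (0 + 173)*(1/319) = 173*(1/319) = 173/319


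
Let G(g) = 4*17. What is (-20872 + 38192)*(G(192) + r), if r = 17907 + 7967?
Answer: 449315440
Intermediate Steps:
r = 25874
G(g) = 68
(-20872 + 38192)*(G(192) + r) = (-20872 + 38192)*(68 + 25874) = 17320*25942 = 449315440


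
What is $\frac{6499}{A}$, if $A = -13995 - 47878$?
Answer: $- \frac{6499}{61873} \approx -0.10504$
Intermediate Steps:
$A = -61873$
$\frac{6499}{A} = \frac{6499}{-61873} = 6499 \left(- \frac{1}{61873}\right) = - \frac{6499}{61873}$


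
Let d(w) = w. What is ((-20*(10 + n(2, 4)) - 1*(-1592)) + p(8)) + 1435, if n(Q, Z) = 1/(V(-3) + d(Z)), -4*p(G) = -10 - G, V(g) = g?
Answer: 5623/2 ≈ 2811.5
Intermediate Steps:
p(G) = 5/2 + G/4 (p(G) = -(-10 - G)/4 = 5/2 + G/4)
n(Q, Z) = 1/(-3 + Z)
((-20*(10 + n(2, 4)) - 1*(-1592)) + p(8)) + 1435 = ((-20*(10 + 1/(-3 + 4)) - 1*(-1592)) + (5/2 + (1/4)*8)) + 1435 = ((-20*(10 + 1/1) + 1592) + (5/2 + 2)) + 1435 = ((-20*(10 + 1) + 1592) + 9/2) + 1435 = ((-20*11 + 1592) + 9/2) + 1435 = ((-220 + 1592) + 9/2) + 1435 = (1372 + 9/2) + 1435 = 2753/2 + 1435 = 5623/2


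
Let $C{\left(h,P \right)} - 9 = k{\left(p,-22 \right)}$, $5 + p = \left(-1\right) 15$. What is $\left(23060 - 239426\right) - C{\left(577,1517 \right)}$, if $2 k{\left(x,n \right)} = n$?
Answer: $-216364$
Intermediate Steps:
$p = -20$ ($p = -5 - 15 = -20$)
$k{\left(x,n \right)} = \frac{n}{2}$
$C{\left(h,P \right)} = -2$ ($C{\left(h,P \right)} = 9 + \frac{1}{2} \left(-22\right) = 9 - 11 = -2$)
$\left(23060 - 239426\right) - C{\left(577,1517 \right)} = \left(23060 - 239426\right) - -2 = -216366 + 2 = -216364$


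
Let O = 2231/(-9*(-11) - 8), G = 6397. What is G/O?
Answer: 582127/2231 ≈ 260.93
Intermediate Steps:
O = 2231/91 (O = 2231/(99 - 8) = 2231/91 ≈ 24.516)
G/O = 6397/(2231/91) = 6397*(91/2231) = 582127/2231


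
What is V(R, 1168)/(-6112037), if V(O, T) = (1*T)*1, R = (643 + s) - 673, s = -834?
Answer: -1168/6112037 ≈ -0.00019110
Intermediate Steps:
R = -864 (R = (643 - 834) - 673 = -191 - 673 = -864)
V(O, T) = T (V(O, T) = T*1 = T)
V(R, 1168)/(-6112037) = 1168/(-6112037) = 1168*(-1/6112037) = -1168/6112037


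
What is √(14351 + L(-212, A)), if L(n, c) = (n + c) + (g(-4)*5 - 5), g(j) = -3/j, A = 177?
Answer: √57259/2 ≈ 119.64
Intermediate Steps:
L(n, c) = -5/4 + c + n (L(n, c) = (n + c) + (-3/(-4)*5 - 5) = (c + n) + (-3*(-¼)*5 - 5) = (c + n) + ((¾)*5 - 5) = (c + n) + (15/4 - 5) = (c + n) - 5/4 = -5/4 + c + n)
√(14351 + L(-212, A)) = √(14351 + (-5/4 + 177 - 212)) = √(14351 - 145/4) = √(57259/4) = √57259/2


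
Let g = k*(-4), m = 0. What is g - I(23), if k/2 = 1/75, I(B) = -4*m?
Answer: -8/75 ≈ -0.10667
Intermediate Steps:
I(B) = 0 (I(B) = -4*0 = 0)
k = 2/75 ≈ 0.026667
g = -8/75 (g = (2/75)*(-4) = -8/75 ≈ -0.10667)
g - I(23) = -8/75 - 1*0 = -8/75 + 0 = -8/75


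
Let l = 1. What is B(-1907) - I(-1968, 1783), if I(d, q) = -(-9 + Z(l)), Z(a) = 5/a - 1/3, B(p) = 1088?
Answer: 3251/3 ≈ 1083.7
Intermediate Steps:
Z(a) = -1/3 + 5/a (Z(a) = 5/a - 1*1/3 = 5/a - 1/3 = -1/3 + 5/a)
I(d, q) = 13/3 (I(d, q) = -(-9 + (1/3)*(15 - 1*1)/1) = -(-9 + (1/3)*1*(15 - 1)) = -(-9 + (1/3)*1*14) = -(-9 + 14/3) = -1*(-13/3) = 13/3)
B(-1907) - I(-1968, 1783) = 1088 - 1*13/3 = 1088 - 13/3 = 3251/3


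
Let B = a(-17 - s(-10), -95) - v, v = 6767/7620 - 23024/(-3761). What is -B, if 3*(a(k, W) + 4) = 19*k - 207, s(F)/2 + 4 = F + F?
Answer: -1111231411/9552940 ≈ -116.32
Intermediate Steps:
s(F) = -8 + 4*F (s(F) = -8 + 2*(F + F) = -8 + 2*(2*F) = -8 + 4*F)
a(k, W) = -73 + 19*k/3 (a(k, W) = -4 + (19*k - 207)/3 = -4 + (-207 + 19*k)/3 = -4 + (-69 + 19*k/3) = -73 + 19*k/3)
v = 200893567/28658820 (v = 6767*(1/7620) - 23024*(-1/3761) = 6767/7620 + 23024/3761 = 200893567/28658820 ≈ 7.0098)
B = 1111231411/9552940 (B = (-73 + 19*(-17 - (-8 + 4*(-10)))/3) - 1*200893567/28658820 = (-73 + 19*(-17 - (-8 - 40))/3) - 200893567/28658820 = (-73 + 19*(-17 - 1*(-48))/3) - 200893567/28658820 = (-73 + 19*(-17 + 48)/3) - 200893567/28658820 = (-73 + (19/3)*31) - 200893567/28658820 = (-73 + 589/3) - 200893567/28658820 = 370/3 - 200893567/28658820 = 1111231411/9552940 ≈ 116.32)
-B = -1*1111231411/9552940 = -1111231411/9552940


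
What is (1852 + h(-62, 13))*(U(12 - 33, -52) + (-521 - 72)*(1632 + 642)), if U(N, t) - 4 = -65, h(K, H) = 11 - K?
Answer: -2595945275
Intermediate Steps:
U(N, t) = -61 (U(N, t) = 4 - 65 = -61)
(1852 + h(-62, 13))*(U(12 - 33, -52) + (-521 - 72)*(1632 + 642)) = (1852 + (11 - 1*(-62)))*(-61 + (-521 - 72)*(1632 + 642)) = (1852 + (11 + 62))*(-61 - 593*2274) = (1852 + 73)*(-61 - 1348482) = 1925*(-1348543) = -2595945275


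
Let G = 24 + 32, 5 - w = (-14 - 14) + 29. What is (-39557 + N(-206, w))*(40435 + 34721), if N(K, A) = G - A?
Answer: -2969037780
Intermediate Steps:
w = 4 (w = 5 - ((-14 - 14) + 29) = 5 - (-28 + 29) = 5 - 1*1 = 5 - 1 = 4)
G = 56
N(K, A) = 56 - A
(-39557 + N(-206, w))*(40435 + 34721) = (-39557 + (56 - 1*4))*(40435 + 34721) = (-39557 + (56 - 4))*75156 = (-39557 + 52)*75156 = -39505*75156 = -2969037780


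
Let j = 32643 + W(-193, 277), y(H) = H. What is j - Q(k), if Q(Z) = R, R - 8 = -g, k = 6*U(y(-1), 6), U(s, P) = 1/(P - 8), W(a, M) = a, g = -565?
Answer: 31877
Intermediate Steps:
U(s, P) = 1/(-8 + P)
k = -3 (k = 6/(-8 + 6) = 6/(-2) = 6*(-½) = -3)
j = 32450 (j = 32643 - 193 = 32450)
R = 573 (R = 8 - 1*(-565) = 8 + 565 = 573)
Q(Z) = 573
j - Q(k) = 32450 - 1*573 = 32450 - 573 = 31877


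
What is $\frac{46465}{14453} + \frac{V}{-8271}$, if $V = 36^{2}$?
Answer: $\frac{40620103}{13282307} \approx 3.0582$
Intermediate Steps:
$V = 1296$
$\frac{46465}{14453} + \frac{V}{-8271} = \frac{46465}{14453} + \frac{1296}{-8271} = 46465 \cdot \frac{1}{14453} + 1296 \left(- \frac{1}{8271}\right) = \frac{46465}{14453} - \frac{144}{919} = \frac{40620103}{13282307}$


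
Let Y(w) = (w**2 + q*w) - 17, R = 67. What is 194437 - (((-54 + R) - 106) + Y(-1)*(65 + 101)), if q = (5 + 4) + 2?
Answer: 199012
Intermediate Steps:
q = 11 (q = 9 + 2 = 11)
Y(w) = -17 + w**2 + 11*w (Y(w) = (w**2 + 11*w) - 17 = -17 + w**2 + 11*w)
194437 - (((-54 + R) - 106) + Y(-1)*(65 + 101)) = 194437 - (((-54 + 67) - 106) + (-17 + (-1)**2 + 11*(-1))*(65 + 101)) = 194437 - ((13 - 106) + (-17 + 1 - 11)*166) = 194437 - (-93 - 27*166) = 194437 - (-93 - 4482) = 194437 - 1*(-4575) = 194437 + 4575 = 199012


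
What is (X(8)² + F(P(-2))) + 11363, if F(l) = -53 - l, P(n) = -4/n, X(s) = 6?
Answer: 11344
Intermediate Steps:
(X(8)² + F(P(-2))) + 11363 = (6² + (-53 - (-4)/(-2))) + 11363 = (36 + (-53 - (-4)*(-1)/2)) + 11363 = (36 + (-53 - 1*2)) + 11363 = (36 + (-53 - 2)) + 11363 = (36 - 55) + 11363 = -19 + 11363 = 11344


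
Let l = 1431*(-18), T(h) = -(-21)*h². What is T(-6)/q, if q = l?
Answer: -14/477 ≈ -0.029350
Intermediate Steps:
T(h) = 21*h²
l = -25758
q = -25758
T(-6)/q = (21*(-6)²)/(-25758) = (21*36)*(-1/25758) = 756*(-1/25758) = -14/477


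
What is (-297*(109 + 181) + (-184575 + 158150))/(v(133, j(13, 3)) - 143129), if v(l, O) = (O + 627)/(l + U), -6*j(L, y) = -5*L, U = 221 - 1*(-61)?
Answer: 280261950/356387383 ≈ 0.78640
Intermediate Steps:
U = 282 (U = 221 + 61 = 282)
j(L, y) = 5*L/6 (j(L, y) = -(-5)*L/6 = 5*L/6)
v(l, O) = (627 + O)/(282 + l) (v(l, O) = (O + 627)/(l + 282) = (627 + O)/(282 + l))
(-297*(109 + 181) + (-184575 + 158150))/(v(133, j(13, 3)) - 143129) = (-297*(109 + 181) + (-184575 + 158150))/((627 + (⅚)*13)/(282 + 133) - 143129) = (-297*290 - 26425)/((627 + 65/6)/415 - 143129) = (-86130 - 26425)/((1/415)*(3827/6) - 143129) = -112555/(3827/2490 - 143129) = -112555/(-356387383/2490) = -112555*(-2490/356387383) = 280261950/356387383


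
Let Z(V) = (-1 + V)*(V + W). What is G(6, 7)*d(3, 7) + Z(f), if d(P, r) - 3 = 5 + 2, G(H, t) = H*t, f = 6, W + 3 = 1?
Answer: 440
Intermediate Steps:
W = -2 (W = -3 + 1 = -2)
Z(V) = (-1 + V)*(-2 + V) (Z(V) = (-1 + V)*(V - 2) = (-1 + V)*(-2 + V))
d(P, r) = 10 (d(P, r) = 3 + (5 + 2) = 3 + 7 = 10)
G(6, 7)*d(3, 7) + Z(f) = (6*7)*10 + (2 + 6² - 3*6) = 42*10 + (2 + 36 - 18) = 420 + 20 = 440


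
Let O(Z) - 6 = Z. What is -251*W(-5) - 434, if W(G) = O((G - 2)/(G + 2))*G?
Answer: 30073/3 ≈ 10024.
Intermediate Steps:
O(Z) = 6 + Z
W(G) = G*(6 + (-2 + G)/(2 + G)) (W(G) = (6 + (G - 2)/(G + 2))*G = (6 + (-2 + G)/(2 + G))*G = G*(6 + (-2 + G)/(2 + G)))
-251*W(-5) - 434 = -(-1255)*(10 + 7*(-5))/(2 - 5) - 434 = -(-1255)*(10 - 35)/(-3) - 434 = -(-1255)*(-1)*(-25)/3 - 434 = -251*(-125/3) - 434 = 31375/3 - 434 = 30073/3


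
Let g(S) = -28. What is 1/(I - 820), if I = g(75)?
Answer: -1/848 ≈ -0.0011792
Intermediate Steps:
I = -28
1/(I - 820) = 1/(-28 - 820) = 1/(-848) = -1/848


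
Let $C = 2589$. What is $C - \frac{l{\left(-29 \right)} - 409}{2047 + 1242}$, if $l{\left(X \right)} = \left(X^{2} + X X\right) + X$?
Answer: $\frac{8513977}{3289} \approx 2588.6$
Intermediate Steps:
$l{\left(X \right)} = X + 2 X^{2}$ ($l{\left(X \right)} = \left(X^{2} + X^{2}\right) + X = 2 X^{2} + X = X + 2 X^{2}$)
$C - \frac{l{\left(-29 \right)} - 409}{2047 + 1242} = 2589 - \frac{- 29 \left(1 + 2 \left(-29\right)\right) - 409}{2047 + 1242} = 2589 - \frac{- 29 \left(1 - 58\right) - 409}{3289} = 2589 - \left(\left(-29\right) \left(-57\right) - 409\right) \frac{1}{3289} = 2589 - \left(1653 - 409\right) \frac{1}{3289} = 2589 - 1244 \cdot \frac{1}{3289} = 2589 - \frac{1244}{3289} = \frac{8513977}{3289}$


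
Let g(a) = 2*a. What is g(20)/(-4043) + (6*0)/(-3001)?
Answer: -40/4043 ≈ -0.0098936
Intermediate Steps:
g(20)/(-4043) + (6*0)/(-3001) = (2*20)/(-4043) + (6*0)/(-3001) = 40*(-1/4043) + 0*(-1/3001) = -40/4043 + 0 = -40/4043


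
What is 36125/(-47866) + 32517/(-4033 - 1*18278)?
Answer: -262493733/118659814 ≈ -2.2122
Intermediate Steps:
36125/(-47866) + 32517/(-4033 - 1*18278) = 36125*(-1/47866) + 32517/(-4033 - 18278) = -36125/47866 + 32517/(-22311) = -36125/47866 + 32517*(-1/22311) = -36125/47866 - 3613/2479 = -262493733/118659814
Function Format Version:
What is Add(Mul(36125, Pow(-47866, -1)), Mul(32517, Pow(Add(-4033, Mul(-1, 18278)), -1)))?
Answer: Rational(-262493733, 118659814) ≈ -2.2122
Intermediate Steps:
Add(Mul(36125, Pow(-47866, -1)), Mul(32517, Pow(Add(-4033, Mul(-1, 18278)), -1))) = Add(Mul(36125, Rational(-1, 47866)), Mul(32517, Pow(Add(-4033, -18278), -1))) = Add(Rational(-36125, 47866), Mul(32517, Pow(-22311, -1))) = Add(Rational(-36125, 47866), Mul(32517, Rational(-1, 22311))) = Add(Rational(-36125, 47866), Rational(-3613, 2479)) = Rational(-262493733, 118659814)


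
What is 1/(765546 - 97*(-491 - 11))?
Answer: 1/814240 ≈ 1.2281e-6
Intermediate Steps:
1/(765546 - 97*(-491 - 11)) = 1/(765546 - 97*(-502)) = 1/(765546 + 48694) = 1/814240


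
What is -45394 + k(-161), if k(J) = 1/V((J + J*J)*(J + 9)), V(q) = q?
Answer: -177741114881/3915520 ≈ -45394.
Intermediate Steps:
k(J) = 1/((9 + J)*(J + J²)) (k(J) = 1/((J + J*J)*(J + 9)) = 1/((J + J²)*(9 + J)) = 1/((9 + J)*(J + J²)))
-45394 + k(-161) = -45394 + 1/((-161)*(9 + (-161)² + 10*(-161))) = -45394 - 1/(161*(9 + 25921 - 1610)) = -45394 - 1/161/24320 = -45394 - 1/161*1/24320 = -45394 - 1/3915520 = -177741114881/3915520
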